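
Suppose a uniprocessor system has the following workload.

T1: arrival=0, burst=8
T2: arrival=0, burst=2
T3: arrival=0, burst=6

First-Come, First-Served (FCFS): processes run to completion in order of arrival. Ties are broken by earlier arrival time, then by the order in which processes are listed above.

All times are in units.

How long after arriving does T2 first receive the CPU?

8

Schedule: | T1 0-8 | T2 8-10 | T3 10-16 |
Completion: T1=8  T2=10  T3=16
Turnaround (C−A): T1=8  T2=10  T3=16
Response(T2) = first start − arrival = 8 − 0 = 8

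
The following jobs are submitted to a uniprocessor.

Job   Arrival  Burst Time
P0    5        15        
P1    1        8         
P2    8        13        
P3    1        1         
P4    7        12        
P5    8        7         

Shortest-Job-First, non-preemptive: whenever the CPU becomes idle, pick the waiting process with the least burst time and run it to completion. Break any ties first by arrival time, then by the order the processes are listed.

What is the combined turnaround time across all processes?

127

Schedule: | idle 0-1 | P3 1-2 | P1 2-10 | P5 10-17 | P4 17-29 | P2 29-42 | P0 42-57 |
Completion: P0=57  P1=10  P2=42  P3=2  P4=29  P5=17
Turnaround = completion − arrival: P0=52, P1=9, P2=34, P3=1, P4=22, P5=9
Total turnaround = 52 + 9 + 34 + 1 + 22 + 9 = 127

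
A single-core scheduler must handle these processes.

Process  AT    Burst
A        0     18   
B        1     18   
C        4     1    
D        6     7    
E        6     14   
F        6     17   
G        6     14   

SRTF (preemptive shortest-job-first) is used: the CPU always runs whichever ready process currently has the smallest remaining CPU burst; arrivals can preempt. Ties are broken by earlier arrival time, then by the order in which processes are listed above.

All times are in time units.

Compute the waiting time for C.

0

Timeline: | A 0-4 | C 4-5 | A 5-6 | D 6-13 | A 13-26 | E 26-40 | G 40-54 | F 54-71 | B 71-89 |
Completion: A=26  B=89  C=5  D=13  E=40  F=71  G=54
Waiting(C) = turnaround − burst = 1 − 1 = 0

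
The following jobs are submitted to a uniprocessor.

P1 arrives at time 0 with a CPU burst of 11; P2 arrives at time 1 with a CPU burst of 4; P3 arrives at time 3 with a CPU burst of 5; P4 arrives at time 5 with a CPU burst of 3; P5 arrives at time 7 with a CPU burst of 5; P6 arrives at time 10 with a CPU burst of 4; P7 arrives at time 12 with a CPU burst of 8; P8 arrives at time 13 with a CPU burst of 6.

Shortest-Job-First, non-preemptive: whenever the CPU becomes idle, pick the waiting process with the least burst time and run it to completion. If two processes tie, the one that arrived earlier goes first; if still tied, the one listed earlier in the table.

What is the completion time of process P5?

32

Timeline: | P1 0-11 | P4 11-14 | P2 14-18 | P6 18-22 | P3 22-27 | P5 27-32 | P8 32-38 | P7 38-46 |
Completion: P1=11  P2=18  P3=27  P4=14  P5=32  P6=22  P7=46  P8=38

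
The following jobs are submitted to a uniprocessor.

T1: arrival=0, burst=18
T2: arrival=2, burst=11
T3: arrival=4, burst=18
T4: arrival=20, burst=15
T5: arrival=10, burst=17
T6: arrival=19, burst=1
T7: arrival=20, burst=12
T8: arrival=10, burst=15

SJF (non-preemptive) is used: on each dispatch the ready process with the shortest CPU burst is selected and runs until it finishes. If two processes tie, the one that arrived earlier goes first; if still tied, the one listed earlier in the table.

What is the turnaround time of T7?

Schedule: | T1 0-18 | T2 18-29 | T6 29-30 | T7 30-42 | T8 42-57 | T4 57-72 | T5 72-89 | T3 89-107 |
Completion: T1=18  T2=29  T3=107  T4=72  T5=89  T6=30  T7=42  T8=57
Turnaround (C−A): T1=18  T2=27  T3=103  T4=52  T5=79  T6=11  T7=22  T8=47
Turnaround(T7) = completion − arrival = 42 − 20 = 22

22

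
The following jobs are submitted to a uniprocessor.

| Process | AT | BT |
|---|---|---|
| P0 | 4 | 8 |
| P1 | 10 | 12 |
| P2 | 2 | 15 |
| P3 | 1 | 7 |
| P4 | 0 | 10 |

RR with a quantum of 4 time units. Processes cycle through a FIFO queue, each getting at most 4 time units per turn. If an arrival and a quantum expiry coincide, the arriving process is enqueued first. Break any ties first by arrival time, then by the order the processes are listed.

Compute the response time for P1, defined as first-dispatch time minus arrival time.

13

Schedule: | P4 0-4 | P3 4-8 | P2 8-12 | P0 12-16 | P4 16-20 | P3 20-23 | P1 23-27 | P2 27-31 | P0 31-35 | P4 35-37 | P1 37-41 | P2 41-45 | P1 45-49 | P2 49-52 |
Completion: P0=35  P1=49  P2=52  P3=23  P4=37
Turnaround (C−A): P0=31  P1=39  P2=50  P3=22  P4=37
Response(P1) = first start − arrival = 23 − 10 = 13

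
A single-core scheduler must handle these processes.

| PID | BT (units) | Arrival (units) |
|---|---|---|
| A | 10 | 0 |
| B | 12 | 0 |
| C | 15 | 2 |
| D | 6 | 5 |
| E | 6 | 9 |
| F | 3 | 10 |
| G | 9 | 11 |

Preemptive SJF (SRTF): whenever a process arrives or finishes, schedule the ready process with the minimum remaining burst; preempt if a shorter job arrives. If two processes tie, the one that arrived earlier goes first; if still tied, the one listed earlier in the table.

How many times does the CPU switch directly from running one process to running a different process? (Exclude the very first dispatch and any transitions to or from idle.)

Gantt: | A 0-10 | F 10-13 | D 13-19 | E 19-25 | G 25-34 | B 34-46 | C 46-61 |
Completion: A=10  B=46  C=61  D=19  E=25  F=13  G=34

6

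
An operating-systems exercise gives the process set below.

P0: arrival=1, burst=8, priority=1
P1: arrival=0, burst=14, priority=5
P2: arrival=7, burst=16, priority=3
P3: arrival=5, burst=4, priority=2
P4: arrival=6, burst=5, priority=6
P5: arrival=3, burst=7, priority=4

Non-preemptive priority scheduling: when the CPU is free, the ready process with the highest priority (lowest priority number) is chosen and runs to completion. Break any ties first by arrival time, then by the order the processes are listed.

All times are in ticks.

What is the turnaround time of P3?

21

Timeline: | P1 0-14 | P0 14-22 | P3 22-26 | P2 26-42 | P5 42-49 | P4 49-54 |
Completion: P0=22  P1=14  P2=42  P3=26  P4=54  P5=49
Turnaround(P3) = completion − arrival = 26 − 5 = 21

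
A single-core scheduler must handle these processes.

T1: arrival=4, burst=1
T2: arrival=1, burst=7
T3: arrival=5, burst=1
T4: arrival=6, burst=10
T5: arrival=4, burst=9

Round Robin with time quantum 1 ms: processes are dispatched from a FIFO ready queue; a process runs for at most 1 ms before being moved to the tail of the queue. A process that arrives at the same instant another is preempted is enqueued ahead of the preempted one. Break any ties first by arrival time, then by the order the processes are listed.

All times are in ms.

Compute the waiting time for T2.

9

Gantt: | idle 0-1 | T2 1-4 | T1 4-5 | T5 5-6 | T2 6-7 | T3 7-8 | T4 8-9 | T5 9-10 | T2 10-11 | T4 11-12 | T5 12-13 | T2 13-14 | T4 14-15 | T5 15-16 | T2 16-17 | T4 17-18 | T5 18-19 | T4 19-20 | T5 20-21 | T4 21-22 | T5 22-23 | T4 23-24 | T5 24-25 | T4 25-26 | T5 26-27 | T4 27-29 |
Completion: T1=5  T2=17  T3=8  T4=29  T5=27
Turnaround (C−A): T1=1  T2=16  T3=3  T4=23  T5=23
Waiting(T2) = turnaround − burst = 16 − 7 = 9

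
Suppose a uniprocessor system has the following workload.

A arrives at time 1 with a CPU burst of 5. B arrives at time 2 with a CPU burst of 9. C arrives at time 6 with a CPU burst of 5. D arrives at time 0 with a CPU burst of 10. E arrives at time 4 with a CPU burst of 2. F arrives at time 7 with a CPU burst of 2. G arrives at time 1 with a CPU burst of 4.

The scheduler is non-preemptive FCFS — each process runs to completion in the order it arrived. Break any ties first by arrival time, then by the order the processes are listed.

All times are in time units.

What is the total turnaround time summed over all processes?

153

Timeline: | D 0-10 | A 10-15 | G 15-19 | B 19-28 | E 28-30 | C 30-35 | F 35-37 |
Completion: A=15  B=28  C=35  D=10  E=30  F=37  G=19
Turnaround (C−A): A=14  B=26  C=29  D=10  E=26  F=30  G=18
Turnaround = completion − arrival: A=14, B=26, C=29, D=10, E=26, F=30, G=18
Total turnaround = 14 + 26 + 29 + 10 + 26 + 30 + 18 = 153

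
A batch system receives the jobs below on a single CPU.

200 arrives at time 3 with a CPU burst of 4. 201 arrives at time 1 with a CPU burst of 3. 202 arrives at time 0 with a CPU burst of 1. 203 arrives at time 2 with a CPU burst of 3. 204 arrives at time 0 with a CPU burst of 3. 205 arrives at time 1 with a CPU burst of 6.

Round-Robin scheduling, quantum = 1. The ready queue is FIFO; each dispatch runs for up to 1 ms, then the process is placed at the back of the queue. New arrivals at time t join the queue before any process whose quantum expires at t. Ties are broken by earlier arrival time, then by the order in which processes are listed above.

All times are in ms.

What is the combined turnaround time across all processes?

Gantt: | 202 0-1 | 204 1-2 | 201 2-3 | 205 3-4 | 203 4-5 | 204 5-6 | 200 6-7 | 201 7-8 | 205 8-9 | 203 9-10 | 204 10-11 | 200 11-12 | 201 12-13 | 205 13-14 | 203 14-15 | 200 15-16 | 205 16-17 | 200 17-18 | 205 18-20 |
Completion: 200=18  201=13  202=1  203=15  204=11  205=20
Turnaround = completion − arrival: 200=15, 201=12, 202=1, 203=13, 204=11, 205=19
Total turnaround = 15 + 12 + 1 + 13 + 11 + 19 = 71

71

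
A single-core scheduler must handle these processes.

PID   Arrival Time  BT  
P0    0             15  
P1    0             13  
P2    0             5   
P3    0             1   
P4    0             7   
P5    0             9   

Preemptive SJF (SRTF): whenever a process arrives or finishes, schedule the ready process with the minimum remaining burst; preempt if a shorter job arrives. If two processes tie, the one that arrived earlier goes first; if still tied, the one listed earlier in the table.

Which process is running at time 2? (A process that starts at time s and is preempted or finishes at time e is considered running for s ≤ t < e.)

P2

Gantt: | P3 0-1 | P2 1-6 | P4 6-13 | P5 13-22 | P1 22-35 | P0 35-50 |
Completion: P0=50  P1=35  P2=6  P3=1  P4=13  P5=22
Turnaround (C−A): P0=50  P1=35  P2=6  P3=1  P4=13  P5=22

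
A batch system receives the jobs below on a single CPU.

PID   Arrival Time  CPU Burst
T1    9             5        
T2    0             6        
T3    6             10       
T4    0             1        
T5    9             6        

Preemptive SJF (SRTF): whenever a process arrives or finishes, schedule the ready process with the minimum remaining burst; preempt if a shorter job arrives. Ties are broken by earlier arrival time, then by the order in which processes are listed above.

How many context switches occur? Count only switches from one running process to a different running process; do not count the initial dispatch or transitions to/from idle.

Timeline: | T4 0-1 | T2 1-7 | T3 7-9 | T1 9-14 | T5 14-20 | T3 20-28 |
Completion: T1=14  T2=7  T3=28  T4=1  T5=20
Turnaround (C−A): T1=5  T2=7  T3=22  T4=1  T5=11

5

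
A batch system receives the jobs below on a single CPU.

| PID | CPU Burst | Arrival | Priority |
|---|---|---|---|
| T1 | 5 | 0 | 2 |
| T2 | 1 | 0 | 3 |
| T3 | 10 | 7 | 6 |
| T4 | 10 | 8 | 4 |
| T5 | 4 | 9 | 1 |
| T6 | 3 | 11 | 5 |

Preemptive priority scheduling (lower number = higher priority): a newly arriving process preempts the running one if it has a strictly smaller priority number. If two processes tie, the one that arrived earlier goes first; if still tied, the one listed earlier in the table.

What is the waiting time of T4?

Gantt: | T1 0-5 | T2 5-6 | idle 6-7 | T3 7-8 | T4 8-9 | T5 9-13 | T4 13-22 | T6 22-25 | T3 25-34 |
Completion: T1=5  T2=6  T3=34  T4=22  T5=13  T6=25
Turnaround (C−A): T1=5  T2=6  T3=27  T4=14  T5=4  T6=14
Waiting(T4) = turnaround − burst = 14 − 10 = 4

4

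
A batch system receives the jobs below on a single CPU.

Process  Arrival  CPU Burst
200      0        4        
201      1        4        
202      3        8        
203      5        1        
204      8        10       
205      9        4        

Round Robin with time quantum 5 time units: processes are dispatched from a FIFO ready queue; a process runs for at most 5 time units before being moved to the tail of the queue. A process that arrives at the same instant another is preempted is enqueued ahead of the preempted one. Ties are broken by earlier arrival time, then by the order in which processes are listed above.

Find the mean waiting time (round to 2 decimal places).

Schedule: | 200 0-4 | 201 4-8 | 202 8-13 | 203 13-14 | 204 14-19 | 205 19-23 | 202 23-26 | 204 26-31 |
Completion: 200=4  201=8  202=26  203=14  204=31  205=23
Turnaround (C−A): 200=4  201=7  202=23  203=9  204=23  205=14
Waiting times: 200=0, 201=3, 202=15, 203=8, 204=13, 205=10
Average waiting = (0+3+15+8+13+10) / 6 = 49/6 = 8.17

8.17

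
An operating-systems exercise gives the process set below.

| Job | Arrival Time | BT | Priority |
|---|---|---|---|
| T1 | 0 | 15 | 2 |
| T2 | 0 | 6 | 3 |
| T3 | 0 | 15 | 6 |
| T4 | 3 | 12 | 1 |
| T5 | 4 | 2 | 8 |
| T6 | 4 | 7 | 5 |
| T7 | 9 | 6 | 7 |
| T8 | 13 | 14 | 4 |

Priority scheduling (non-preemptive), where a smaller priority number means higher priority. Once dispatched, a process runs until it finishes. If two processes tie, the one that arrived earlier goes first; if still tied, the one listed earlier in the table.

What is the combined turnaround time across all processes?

364

Gantt: | T1 0-15 | T4 15-27 | T2 27-33 | T8 33-47 | T6 47-54 | T3 54-69 | T7 69-75 | T5 75-77 |
Completion: T1=15  T2=33  T3=69  T4=27  T5=77  T6=54  T7=75  T8=47
Turnaround (C−A): T1=15  T2=33  T3=69  T4=24  T5=73  T6=50  T7=66  T8=34
Turnaround = completion − arrival: T1=15, T2=33, T3=69, T4=24, T5=73, T6=50, T7=66, T8=34
Total turnaround = 15 + 33 + 69 + 24 + 73 + 50 + 66 + 34 = 364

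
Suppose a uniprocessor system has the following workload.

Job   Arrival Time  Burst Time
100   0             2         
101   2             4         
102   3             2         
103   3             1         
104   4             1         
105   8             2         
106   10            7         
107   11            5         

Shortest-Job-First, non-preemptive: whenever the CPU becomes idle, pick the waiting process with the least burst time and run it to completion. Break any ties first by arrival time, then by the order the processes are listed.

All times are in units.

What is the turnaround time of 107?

6

Schedule: | 100 0-2 | 101 2-6 | 103 6-7 | 104 7-8 | 102 8-10 | 105 10-12 | 107 12-17 | 106 17-24 |
Completion: 100=2  101=6  102=10  103=7  104=8  105=12  106=24  107=17
Turnaround (C−A): 100=2  101=4  102=7  103=4  104=4  105=4  106=14  107=6
Turnaround(107) = completion − arrival = 17 − 11 = 6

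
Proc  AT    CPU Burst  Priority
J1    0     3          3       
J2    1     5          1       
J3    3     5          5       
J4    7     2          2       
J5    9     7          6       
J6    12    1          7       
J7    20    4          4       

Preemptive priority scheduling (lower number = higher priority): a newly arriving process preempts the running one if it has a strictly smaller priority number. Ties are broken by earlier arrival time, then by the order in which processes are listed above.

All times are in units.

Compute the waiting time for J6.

14

Schedule: | J1 0-1 | J2 1-6 | J1 6-7 | J4 7-9 | J1 9-10 | J3 10-15 | J5 15-20 | J7 20-24 | J5 24-26 | J6 26-27 |
Completion: J1=10  J2=6  J3=15  J4=9  J5=26  J6=27  J7=24
Waiting(J6) = turnaround − burst = 15 − 1 = 14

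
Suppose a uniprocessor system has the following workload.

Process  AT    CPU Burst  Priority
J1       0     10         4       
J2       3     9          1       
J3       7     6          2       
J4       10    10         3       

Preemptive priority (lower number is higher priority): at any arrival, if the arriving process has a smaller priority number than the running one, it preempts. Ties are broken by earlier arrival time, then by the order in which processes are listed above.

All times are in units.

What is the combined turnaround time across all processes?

Schedule: | J1 0-3 | J2 3-12 | J3 12-18 | J4 18-28 | J1 28-35 |
Completion: J1=35  J2=12  J3=18  J4=28
Turnaround (C−A): J1=35  J2=9  J3=11  J4=18
Turnaround = completion − arrival: J1=35, J2=9, J3=11, J4=18
Total turnaround = 35 + 9 + 11 + 18 = 73

73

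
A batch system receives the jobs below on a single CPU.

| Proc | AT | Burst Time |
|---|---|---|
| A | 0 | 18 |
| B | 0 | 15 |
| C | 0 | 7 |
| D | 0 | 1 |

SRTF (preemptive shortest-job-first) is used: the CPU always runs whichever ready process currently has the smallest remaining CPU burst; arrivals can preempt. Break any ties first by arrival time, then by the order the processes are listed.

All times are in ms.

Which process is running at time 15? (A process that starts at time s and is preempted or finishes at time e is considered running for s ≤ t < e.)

B

Gantt: | D 0-1 | C 1-8 | B 8-23 | A 23-41 |
Completion: A=41  B=23  C=8  D=1
Turnaround (C−A): A=41  B=23  C=8  D=1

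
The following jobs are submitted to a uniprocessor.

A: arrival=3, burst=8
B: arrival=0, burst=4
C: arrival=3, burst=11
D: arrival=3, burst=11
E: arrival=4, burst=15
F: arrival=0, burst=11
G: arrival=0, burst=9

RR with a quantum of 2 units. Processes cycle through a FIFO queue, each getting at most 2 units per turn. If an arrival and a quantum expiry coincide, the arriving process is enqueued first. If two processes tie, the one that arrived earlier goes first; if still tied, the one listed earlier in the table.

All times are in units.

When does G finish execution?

Timeline: | B 0-2 | F 2-4 | G 4-6 | B 6-8 | A 8-10 | C 10-12 | D 12-14 | E 14-16 | F 16-18 | G 18-20 | A 20-22 | C 22-24 | D 24-26 | E 26-28 | F 28-30 | G 30-32 | A 32-34 | C 34-36 | D 36-38 | E 38-40 | F 40-42 | G 42-44 | A 44-46 | C 46-48 | D 48-50 | E 50-52 | F 52-54 | G 54-55 | C 55-57 | D 57-59 | E 59-61 | F 61-62 | C 62-63 | D 63-64 | E 64-69 |
Completion: A=46  B=8  C=63  D=64  E=69  F=62  G=55
Turnaround (C−A): A=43  B=8  C=60  D=61  E=65  F=62  G=55

55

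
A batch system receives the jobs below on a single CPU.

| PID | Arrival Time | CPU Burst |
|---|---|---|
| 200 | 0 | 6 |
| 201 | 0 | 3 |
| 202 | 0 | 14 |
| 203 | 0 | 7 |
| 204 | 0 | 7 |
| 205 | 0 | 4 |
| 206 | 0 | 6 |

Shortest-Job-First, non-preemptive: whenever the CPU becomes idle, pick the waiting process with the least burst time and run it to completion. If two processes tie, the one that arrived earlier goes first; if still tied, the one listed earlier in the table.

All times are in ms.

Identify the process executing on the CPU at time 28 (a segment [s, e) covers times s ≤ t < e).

204

Schedule: | 201 0-3 | 205 3-7 | 200 7-13 | 206 13-19 | 203 19-26 | 204 26-33 | 202 33-47 |
Completion: 200=13  201=3  202=47  203=26  204=33  205=7  206=19
Turnaround (C−A): 200=13  201=3  202=47  203=26  204=33  205=7  206=19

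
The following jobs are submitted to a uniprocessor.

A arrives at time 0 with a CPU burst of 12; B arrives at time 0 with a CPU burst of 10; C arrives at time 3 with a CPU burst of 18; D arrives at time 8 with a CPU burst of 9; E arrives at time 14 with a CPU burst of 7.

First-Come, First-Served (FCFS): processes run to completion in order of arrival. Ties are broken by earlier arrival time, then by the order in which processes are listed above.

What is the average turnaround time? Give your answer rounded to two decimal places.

Gantt: | A 0-12 | B 12-22 | C 22-40 | D 40-49 | E 49-56 |
Completion: A=12  B=22  C=40  D=49  E=56
Turnaround (C−A): A=12  B=22  C=37  D=41  E=42
Turnaround times: A=12, B=22, C=37, D=41, E=42
Average turnaround = (12+22+37+41+42) / 5 = 154/5 = 30.80

30.80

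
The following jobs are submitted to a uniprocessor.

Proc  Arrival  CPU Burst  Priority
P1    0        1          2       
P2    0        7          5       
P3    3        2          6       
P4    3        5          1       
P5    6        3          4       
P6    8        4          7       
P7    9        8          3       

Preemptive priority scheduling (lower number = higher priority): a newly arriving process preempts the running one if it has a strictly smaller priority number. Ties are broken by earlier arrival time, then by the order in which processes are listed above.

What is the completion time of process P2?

24

Gantt: | P1 0-1 | P2 1-3 | P4 3-8 | P5 8-9 | P7 9-17 | P5 17-19 | P2 19-24 | P3 24-26 | P6 26-30 |
Completion: P1=1  P2=24  P3=26  P4=8  P5=19  P6=30  P7=17
Turnaround (C−A): P1=1  P2=24  P3=23  P4=5  P5=13  P6=22  P7=8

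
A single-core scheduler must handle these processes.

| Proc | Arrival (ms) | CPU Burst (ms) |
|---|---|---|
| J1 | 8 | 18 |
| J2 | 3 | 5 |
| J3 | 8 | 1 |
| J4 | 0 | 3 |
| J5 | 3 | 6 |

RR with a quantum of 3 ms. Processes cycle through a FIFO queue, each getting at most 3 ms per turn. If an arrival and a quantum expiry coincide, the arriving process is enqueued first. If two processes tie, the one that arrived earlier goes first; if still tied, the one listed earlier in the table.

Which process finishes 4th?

Schedule: | J4 0-3 | J2 3-6 | J5 6-9 | J2 9-11 | J1 11-14 | J3 14-15 | J5 15-18 | J1 18-33 |
Completion: J1=33  J2=11  J3=15  J4=3  J5=18
Turnaround (C−A): J1=25  J2=8  J3=7  J4=3  J5=15
Finish order: J4 → J2 → J3 → J5 → J1

J5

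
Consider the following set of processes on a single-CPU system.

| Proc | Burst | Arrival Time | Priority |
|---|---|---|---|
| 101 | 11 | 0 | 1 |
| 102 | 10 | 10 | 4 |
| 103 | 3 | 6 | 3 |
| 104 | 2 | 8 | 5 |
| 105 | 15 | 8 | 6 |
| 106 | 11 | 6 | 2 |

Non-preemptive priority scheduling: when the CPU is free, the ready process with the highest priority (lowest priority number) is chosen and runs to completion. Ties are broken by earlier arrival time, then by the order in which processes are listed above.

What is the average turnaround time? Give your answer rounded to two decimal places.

Gantt: | 101 0-11 | 106 11-22 | 103 22-25 | 102 25-35 | 104 35-37 | 105 37-52 |
Completion: 101=11  102=35  103=25  104=37  105=52  106=22
Turnaround (C−A): 101=11  102=25  103=19  104=29  105=44  106=16
Turnaround times: 101=11, 102=25, 103=19, 104=29, 105=44, 106=16
Average turnaround = (11+25+19+29+44+16) / 6 = 144/6 = 24.00

24.00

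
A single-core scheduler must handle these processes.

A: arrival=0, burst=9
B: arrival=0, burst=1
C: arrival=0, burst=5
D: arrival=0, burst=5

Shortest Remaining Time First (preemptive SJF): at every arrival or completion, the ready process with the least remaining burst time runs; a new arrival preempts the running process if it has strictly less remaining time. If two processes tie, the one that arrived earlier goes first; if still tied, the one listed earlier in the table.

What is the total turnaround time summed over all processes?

38

Schedule: | B 0-1 | C 1-6 | D 6-11 | A 11-20 |
Completion: A=20  B=1  C=6  D=11
Turnaround = completion − arrival: A=20, B=1, C=6, D=11
Total turnaround = 20 + 1 + 6 + 11 = 38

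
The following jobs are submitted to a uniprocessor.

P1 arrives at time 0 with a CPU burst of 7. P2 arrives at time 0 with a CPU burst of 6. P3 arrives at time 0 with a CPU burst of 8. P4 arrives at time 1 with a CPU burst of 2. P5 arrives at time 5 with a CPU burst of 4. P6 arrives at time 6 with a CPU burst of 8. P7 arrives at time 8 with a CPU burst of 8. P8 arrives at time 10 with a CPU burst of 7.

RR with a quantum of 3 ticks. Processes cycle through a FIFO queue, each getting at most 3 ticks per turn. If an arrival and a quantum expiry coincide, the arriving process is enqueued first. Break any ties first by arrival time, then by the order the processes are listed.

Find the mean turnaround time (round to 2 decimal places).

Gantt: | P1 0-3 | P2 3-6 | P3 6-9 | P4 9-11 | P1 11-14 | P5 14-17 | P6 17-20 | P2 20-23 | P7 23-26 | P3 26-29 | P8 29-32 | P1 32-33 | P5 33-34 | P6 34-37 | P7 37-40 | P3 40-42 | P8 42-45 | P6 45-47 | P7 47-49 | P8 49-50 |
Completion: P1=33  P2=23  P3=42  P4=11  P5=34  P6=47  P7=49  P8=50
Turnaround times: P1=33, P2=23, P3=42, P4=10, P5=29, P6=41, P7=41, P8=40
Average turnaround = (33+23+42+10+29+41+41+40) / 8 = 259/8 = 32.38

32.38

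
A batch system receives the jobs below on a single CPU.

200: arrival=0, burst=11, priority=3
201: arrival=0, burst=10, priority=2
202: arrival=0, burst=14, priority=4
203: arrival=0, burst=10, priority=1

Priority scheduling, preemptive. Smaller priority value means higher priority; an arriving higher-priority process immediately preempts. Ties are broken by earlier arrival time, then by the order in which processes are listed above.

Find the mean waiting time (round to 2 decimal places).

Schedule: | 203 0-10 | 201 10-20 | 200 20-31 | 202 31-45 |
Completion: 200=31  201=20  202=45  203=10
Turnaround (C−A): 200=31  201=20  202=45  203=10
Waiting times: 200=20, 201=10, 202=31, 203=0
Average waiting = (20+10+31+0) / 4 = 61/4 = 15.25

15.25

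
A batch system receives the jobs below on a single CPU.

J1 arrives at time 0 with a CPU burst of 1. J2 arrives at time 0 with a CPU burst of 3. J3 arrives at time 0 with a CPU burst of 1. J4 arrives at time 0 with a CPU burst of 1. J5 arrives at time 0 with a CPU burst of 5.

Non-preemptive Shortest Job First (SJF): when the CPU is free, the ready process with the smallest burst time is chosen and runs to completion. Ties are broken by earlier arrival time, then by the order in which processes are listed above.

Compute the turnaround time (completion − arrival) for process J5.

11

Schedule: | J1 0-1 | J3 1-2 | J4 2-3 | J2 3-6 | J5 6-11 |
Completion: J1=1  J2=6  J3=2  J4=3  J5=11
Turnaround(J5) = completion − arrival = 11 − 0 = 11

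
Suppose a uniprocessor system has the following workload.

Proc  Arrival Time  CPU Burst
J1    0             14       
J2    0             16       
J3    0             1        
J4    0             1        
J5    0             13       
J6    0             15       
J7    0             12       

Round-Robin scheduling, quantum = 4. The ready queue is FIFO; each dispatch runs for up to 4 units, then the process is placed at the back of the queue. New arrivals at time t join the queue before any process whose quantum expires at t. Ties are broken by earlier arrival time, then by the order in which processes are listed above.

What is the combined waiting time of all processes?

Schedule: | J1 0-4 | J2 4-8 | J3 8-9 | J4 9-10 | J5 10-14 | J6 14-18 | J7 18-22 | J1 22-26 | J2 26-30 | J5 30-34 | J6 34-38 | J7 38-42 | J1 42-46 | J2 46-50 | J5 50-54 | J6 54-58 | J7 58-62 | J1 62-64 | J2 64-68 | J5 68-69 | J6 69-72 |
Completion: J1=64  J2=68  J3=9  J4=10  J5=69  J6=72  J7=62
Waiting = turnaround − burst: J1=50, J2=52, J3=8, J4=9, J5=56, J6=57, J7=50
Total waiting = 50 + 52 + 8 + 9 + 56 + 57 + 50 = 282

282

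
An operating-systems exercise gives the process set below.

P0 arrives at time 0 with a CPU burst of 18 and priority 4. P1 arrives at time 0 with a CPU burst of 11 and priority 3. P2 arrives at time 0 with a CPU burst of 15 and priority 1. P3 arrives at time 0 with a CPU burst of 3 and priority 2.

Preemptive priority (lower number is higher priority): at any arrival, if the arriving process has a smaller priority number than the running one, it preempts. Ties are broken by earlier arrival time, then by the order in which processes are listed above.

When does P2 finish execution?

Gantt: | P2 0-15 | P3 15-18 | P1 18-29 | P0 29-47 |
Completion: P0=47  P1=29  P2=15  P3=18

15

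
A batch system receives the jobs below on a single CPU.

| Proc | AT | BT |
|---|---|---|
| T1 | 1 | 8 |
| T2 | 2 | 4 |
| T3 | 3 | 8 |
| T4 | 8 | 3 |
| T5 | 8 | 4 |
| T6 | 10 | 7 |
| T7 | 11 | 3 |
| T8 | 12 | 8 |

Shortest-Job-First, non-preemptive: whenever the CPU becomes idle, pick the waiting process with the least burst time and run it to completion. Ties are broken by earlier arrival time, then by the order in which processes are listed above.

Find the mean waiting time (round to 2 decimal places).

11.50

Timeline: | idle 0-1 | T1 1-9 | T4 9-12 | T7 12-15 | T2 15-19 | T5 19-23 | T6 23-30 | T3 30-38 | T8 38-46 |
Completion: T1=9  T2=19  T3=38  T4=12  T5=23  T6=30  T7=15  T8=46
Turnaround (C−A): T1=8  T2=17  T3=35  T4=4  T5=15  T6=20  T7=4  T8=34
Waiting times: T1=0, T2=13, T3=27, T4=1, T5=11, T6=13, T7=1, T8=26
Average waiting = (0+13+27+1+11+13+1+26) / 8 = 92/8 = 11.50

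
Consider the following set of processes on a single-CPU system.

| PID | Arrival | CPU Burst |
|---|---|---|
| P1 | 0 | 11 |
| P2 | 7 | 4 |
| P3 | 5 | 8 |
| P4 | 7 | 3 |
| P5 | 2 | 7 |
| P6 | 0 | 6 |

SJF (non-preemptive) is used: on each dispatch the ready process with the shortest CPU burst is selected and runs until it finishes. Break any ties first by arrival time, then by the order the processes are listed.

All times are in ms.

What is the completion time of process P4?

Timeline: | P6 0-6 | P5 6-13 | P4 13-16 | P2 16-20 | P3 20-28 | P1 28-39 |
Completion: P1=39  P2=20  P3=28  P4=16  P5=13  P6=6
Turnaround (C−A): P1=39  P2=13  P3=23  P4=9  P5=11  P6=6

16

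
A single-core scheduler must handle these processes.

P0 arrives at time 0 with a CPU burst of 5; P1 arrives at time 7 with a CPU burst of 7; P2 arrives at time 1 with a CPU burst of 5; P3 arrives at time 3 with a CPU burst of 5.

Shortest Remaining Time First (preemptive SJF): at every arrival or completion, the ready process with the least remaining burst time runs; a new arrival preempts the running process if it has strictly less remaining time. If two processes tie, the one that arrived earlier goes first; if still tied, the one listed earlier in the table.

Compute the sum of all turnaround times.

41

Gantt: | P0 0-5 | P2 5-10 | P3 10-15 | P1 15-22 |
Completion: P0=5  P1=22  P2=10  P3=15
Turnaround = completion − arrival: P0=5, P1=15, P2=9, P3=12
Total turnaround = 5 + 15 + 9 + 12 = 41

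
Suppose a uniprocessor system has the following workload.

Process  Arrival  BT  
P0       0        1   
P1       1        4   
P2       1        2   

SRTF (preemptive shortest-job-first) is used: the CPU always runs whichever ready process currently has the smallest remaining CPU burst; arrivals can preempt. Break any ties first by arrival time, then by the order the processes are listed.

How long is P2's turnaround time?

Gantt: | P0 0-1 | P2 1-3 | P1 3-7 |
Completion: P0=1  P1=7  P2=3
Turnaround(P2) = completion − arrival = 3 − 1 = 2

2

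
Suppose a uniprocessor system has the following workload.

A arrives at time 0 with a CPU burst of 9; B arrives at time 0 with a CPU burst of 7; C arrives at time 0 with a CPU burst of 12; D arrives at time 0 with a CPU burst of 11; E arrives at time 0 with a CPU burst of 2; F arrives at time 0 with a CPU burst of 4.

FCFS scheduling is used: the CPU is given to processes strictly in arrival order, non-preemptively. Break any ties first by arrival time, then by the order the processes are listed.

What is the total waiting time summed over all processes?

Gantt: | A 0-9 | B 9-16 | C 16-28 | D 28-39 | E 39-41 | F 41-45 |
Completion: A=9  B=16  C=28  D=39  E=41  F=45
Waiting = turnaround − burst: A=0, B=9, C=16, D=28, E=39, F=41
Total waiting = 0 + 9 + 16 + 28 + 39 + 41 = 133

133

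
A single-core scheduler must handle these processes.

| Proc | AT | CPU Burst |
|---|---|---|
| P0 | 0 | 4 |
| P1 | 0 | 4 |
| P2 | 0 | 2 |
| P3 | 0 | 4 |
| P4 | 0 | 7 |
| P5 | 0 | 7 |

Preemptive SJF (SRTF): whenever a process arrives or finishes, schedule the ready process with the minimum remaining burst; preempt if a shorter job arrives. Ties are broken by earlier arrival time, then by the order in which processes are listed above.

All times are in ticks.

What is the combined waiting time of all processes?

Schedule: | P2 0-2 | P0 2-6 | P1 6-10 | P3 10-14 | P4 14-21 | P5 21-28 |
Completion: P0=6  P1=10  P2=2  P3=14  P4=21  P5=28
Turnaround (C−A): P0=6  P1=10  P2=2  P3=14  P4=21  P5=28
Waiting = turnaround − burst: P0=2, P1=6, P2=0, P3=10, P4=14, P5=21
Total waiting = 2 + 6 + 0 + 10 + 14 + 21 = 53

53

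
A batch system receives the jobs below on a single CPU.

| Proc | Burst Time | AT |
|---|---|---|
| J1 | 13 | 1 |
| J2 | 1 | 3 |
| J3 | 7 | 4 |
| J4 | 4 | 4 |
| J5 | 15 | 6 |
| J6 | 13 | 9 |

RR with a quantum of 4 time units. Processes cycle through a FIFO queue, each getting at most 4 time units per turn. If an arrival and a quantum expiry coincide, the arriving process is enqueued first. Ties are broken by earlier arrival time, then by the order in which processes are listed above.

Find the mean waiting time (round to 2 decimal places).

19.67

Timeline: | idle 0-1 | J1 1-5 | J2 5-6 | J3 6-10 | J4 10-14 | J1 14-18 | J5 18-22 | J6 22-26 | J3 26-29 | J1 29-33 | J5 33-37 | J6 37-41 | J1 41-42 | J5 42-46 | J6 46-50 | J5 50-53 | J6 53-54 |
Completion: J1=42  J2=6  J3=29  J4=14  J5=53  J6=54
Turnaround (C−A): J1=41  J2=3  J3=25  J4=10  J5=47  J6=45
Waiting times: J1=28, J2=2, J3=18, J4=6, J5=32, J6=32
Average waiting = (28+2+18+6+32+32) / 6 = 118/6 = 19.67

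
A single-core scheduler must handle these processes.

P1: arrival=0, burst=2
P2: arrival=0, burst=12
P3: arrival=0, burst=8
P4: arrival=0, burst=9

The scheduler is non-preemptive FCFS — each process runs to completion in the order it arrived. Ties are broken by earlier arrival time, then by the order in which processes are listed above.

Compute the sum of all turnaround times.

Timeline: | P1 0-2 | P2 2-14 | P3 14-22 | P4 22-31 |
Completion: P1=2  P2=14  P3=22  P4=31
Turnaround (C−A): P1=2  P2=14  P3=22  P4=31
Turnaround = completion − arrival: P1=2, P2=14, P3=22, P4=31
Total turnaround = 2 + 14 + 22 + 31 = 69

69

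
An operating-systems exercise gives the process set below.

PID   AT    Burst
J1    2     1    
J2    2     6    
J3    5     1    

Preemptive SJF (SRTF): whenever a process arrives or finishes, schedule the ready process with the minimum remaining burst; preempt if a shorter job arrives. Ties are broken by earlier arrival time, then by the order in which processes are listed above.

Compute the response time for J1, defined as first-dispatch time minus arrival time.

0

Schedule: | idle 0-2 | J1 2-3 | J2 3-5 | J3 5-6 | J2 6-10 |
Completion: J1=3  J2=10  J3=6
Turnaround (C−A): J1=1  J2=8  J3=1
Response(J1) = first start − arrival = 2 − 2 = 0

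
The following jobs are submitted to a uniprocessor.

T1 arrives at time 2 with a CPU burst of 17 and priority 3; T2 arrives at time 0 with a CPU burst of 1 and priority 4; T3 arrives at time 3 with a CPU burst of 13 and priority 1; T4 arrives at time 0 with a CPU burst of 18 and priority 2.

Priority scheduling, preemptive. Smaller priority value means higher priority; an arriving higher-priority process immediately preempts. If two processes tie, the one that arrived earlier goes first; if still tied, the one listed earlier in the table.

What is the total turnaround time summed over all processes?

Gantt: | T4 0-3 | T3 3-16 | T4 16-31 | T1 31-48 | T2 48-49 |
Completion: T1=48  T2=49  T3=16  T4=31
Turnaround = completion − arrival: T1=46, T2=49, T3=13, T4=31
Total turnaround = 46 + 49 + 13 + 31 = 139

139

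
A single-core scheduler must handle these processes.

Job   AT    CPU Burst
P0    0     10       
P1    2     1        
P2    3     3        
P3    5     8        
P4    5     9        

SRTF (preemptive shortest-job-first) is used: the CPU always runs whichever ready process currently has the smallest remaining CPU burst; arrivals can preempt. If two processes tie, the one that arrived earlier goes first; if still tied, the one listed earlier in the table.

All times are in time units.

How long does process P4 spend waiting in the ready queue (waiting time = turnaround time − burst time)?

Gantt: | P0 0-2 | P1 2-3 | P2 3-6 | P0 6-14 | P3 14-22 | P4 22-31 |
Completion: P0=14  P1=3  P2=6  P3=22  P4=31
Turnaround (C−A): P0=14  P1=1  P2=3  P3=17  P4=26
Waiting(P4) = turnaround − burst = 26 − 9 = 17

17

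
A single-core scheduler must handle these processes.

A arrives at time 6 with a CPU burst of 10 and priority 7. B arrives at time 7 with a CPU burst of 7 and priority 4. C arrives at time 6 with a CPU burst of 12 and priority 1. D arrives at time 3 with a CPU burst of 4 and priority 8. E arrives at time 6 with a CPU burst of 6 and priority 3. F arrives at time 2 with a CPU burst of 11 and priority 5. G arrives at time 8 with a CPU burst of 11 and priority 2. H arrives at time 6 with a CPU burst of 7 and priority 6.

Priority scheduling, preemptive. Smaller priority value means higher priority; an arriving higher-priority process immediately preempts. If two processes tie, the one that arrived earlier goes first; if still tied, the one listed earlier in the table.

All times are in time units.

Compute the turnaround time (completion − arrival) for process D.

Schedule: | idle 0-2 | F 2-6 | C 6-18 | G 18-29 | E 29-35 | B 35-42 | F 42-49 | H 49-56 | A 56-66 | D 66-70 |
Completion: A=66  B=42  C=18  D=70  E=35  F=49  G=29  H=56
Turnaround (C−A): A=60  B=35  C=12  D=67  E=29  F=47  G=21  H=50
Turnaround(D) = completion − arrival = 70 − 3 = 67

67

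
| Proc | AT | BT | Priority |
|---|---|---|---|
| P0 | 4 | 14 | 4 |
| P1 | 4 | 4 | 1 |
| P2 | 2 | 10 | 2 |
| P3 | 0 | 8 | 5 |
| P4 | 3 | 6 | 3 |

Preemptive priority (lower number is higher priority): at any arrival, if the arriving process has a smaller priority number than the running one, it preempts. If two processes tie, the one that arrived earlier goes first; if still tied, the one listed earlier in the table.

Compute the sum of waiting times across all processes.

69

Gantt: | P3 0-2 | P2 2-4 | P1 4-8 | P2 8-16 | P4 16-22 | P0 22-36 | P3 36-42 |
Completion: P0=36  P1=8  P2=16  P3=42  P4=22
Waiting = turnaround − burst: P0=18, P1=0, P2=4, P3=34, P4=13
Total waiting = 18 + 0 + 4 + 34 + 13 = 69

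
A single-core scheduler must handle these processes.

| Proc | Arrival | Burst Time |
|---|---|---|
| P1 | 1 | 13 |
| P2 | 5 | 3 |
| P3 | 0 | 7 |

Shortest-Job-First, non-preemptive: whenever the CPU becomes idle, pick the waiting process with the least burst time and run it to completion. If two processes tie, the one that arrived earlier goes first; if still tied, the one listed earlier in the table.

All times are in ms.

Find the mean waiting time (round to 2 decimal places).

3.67

Timeline: | P3 0-7 | P2 7-10 | P1 10-23 |
Completion: P1=23  P2=10  P3=7
Waiting times: P1=9, P2=2, P3=0
Average waiting = (9+2+0) / 3 = 11/3 = 3.67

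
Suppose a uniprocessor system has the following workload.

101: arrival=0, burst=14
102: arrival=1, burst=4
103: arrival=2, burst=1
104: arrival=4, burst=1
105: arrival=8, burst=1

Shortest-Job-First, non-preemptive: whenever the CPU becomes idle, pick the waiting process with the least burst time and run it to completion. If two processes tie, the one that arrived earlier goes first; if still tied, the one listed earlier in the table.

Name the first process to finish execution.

101

Timeline: | 101 0-14 | 103 14-15 | 104 15-16 | 105 16-17 | 102 17-21 |
Completion: 101=14  102=21  103=15  104=16  105=17
Turnaround (C−A): 101=14  102=20  103=13  104=12  105=9
Finish order: 101 → 103 → 104 → 105 → 102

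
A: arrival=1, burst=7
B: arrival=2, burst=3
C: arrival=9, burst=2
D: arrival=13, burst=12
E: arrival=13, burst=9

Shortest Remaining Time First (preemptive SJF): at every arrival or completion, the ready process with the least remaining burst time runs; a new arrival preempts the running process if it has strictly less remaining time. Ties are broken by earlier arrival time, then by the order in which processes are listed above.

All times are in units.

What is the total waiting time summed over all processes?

Schedule: | idle 0-1 | A 1-2 | B 2-5 | A 5-11 | C 11-13 | E 13-22 | D 22-34 |
Completion: A=11  B=5  C=13  D=34  E=22
Waiting = turnaround − burst: A=3, B=0, C=2, D=9, E=0
Total waiting = 3 + 0 + 2 + 9 + 0 = 14

14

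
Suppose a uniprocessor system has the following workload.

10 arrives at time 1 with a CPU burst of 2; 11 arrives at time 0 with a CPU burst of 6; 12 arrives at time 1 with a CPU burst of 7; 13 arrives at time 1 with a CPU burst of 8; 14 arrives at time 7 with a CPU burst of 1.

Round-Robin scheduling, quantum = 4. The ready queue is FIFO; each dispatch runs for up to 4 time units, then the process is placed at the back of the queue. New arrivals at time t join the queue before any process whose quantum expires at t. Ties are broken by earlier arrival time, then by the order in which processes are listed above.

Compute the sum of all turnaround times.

73

Gantt: | 11 0-4 | 10 4-6 | 12 6-10 | 13 10-14 | 11 14-16 | 14 16-17 | 12 17-20 | 13 20-24 |
Completion: 10=6  11=16  12=20  13=24  14=17
Turnaround (C−A): 10=5  11=16  12=19  13=23  14=10
Turnaround = completion − arrival: 10=5, 11=16, 12=19, 13=23, 14=10
Total turnaround = 5 + 16 + 19 + 23 + 10 = 73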